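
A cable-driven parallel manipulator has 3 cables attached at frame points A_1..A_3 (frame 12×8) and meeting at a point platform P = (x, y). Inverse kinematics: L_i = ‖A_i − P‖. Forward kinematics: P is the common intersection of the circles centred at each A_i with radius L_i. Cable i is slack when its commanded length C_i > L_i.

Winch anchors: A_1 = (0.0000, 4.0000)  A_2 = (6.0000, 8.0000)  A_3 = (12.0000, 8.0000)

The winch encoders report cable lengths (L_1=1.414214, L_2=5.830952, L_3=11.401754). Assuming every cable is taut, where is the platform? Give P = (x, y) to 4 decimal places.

circle eqns → linear via eq_j − eq_1; set q_j = A_j·A_j − L_j²
q_1 = 0.0000+16.0000−2.0000 = 14.0000
-12.0000·x − 8.0000·y = q_1−q_2 = -52.0000
-24.0000·x − 8.0000·y = q_1−q_3 = -64.0000
solve first two rows → x=1.0000, y=5.0000

(1.0000, 5.0000)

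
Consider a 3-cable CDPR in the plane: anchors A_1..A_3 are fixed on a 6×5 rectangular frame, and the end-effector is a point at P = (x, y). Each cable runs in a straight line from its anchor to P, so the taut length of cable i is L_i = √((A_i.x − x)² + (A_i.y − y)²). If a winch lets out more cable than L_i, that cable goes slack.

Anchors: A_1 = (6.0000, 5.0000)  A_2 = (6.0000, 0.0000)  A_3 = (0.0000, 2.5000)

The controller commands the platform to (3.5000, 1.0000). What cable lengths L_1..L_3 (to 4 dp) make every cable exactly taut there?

(4.7170, 2.6926, 3.8079)

L_1: Δ = A_1−P = (2.5000, 4.0000) → ‖Δ‖ = √22.2500 = 4.7170
L_2: Δ = A_2−P = (2.5000, -1.0000) → ‖Δ‖ = √7.2500 = 2.6926
L_3: Δ = A_3−P = (-3.5000, 1.5000) → ‖Δ‖ = √14.5000 = 3.8079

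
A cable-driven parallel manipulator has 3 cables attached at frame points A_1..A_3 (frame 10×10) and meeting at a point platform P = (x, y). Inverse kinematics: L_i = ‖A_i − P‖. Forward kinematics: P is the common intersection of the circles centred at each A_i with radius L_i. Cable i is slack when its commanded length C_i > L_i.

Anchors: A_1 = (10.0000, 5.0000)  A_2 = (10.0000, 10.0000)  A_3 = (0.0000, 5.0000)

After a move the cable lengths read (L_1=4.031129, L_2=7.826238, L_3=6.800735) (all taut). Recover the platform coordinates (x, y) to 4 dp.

expand ‖A_i−P‖²=L_i² and subtract eq 1 (q_i ≔ ‖A_i‖²−L_i²)
q_1 = 100.0000+25.0000−16.2500 = 108.7500
eq1−eq2 → [0.0000  -10.0000]·P = -30.0000
eq1−eq3 → [20.0000  0.0000]·P = 130.0000
2×2 solve → P = (6.5000, 3.0000)

(6.5000, 3.0000)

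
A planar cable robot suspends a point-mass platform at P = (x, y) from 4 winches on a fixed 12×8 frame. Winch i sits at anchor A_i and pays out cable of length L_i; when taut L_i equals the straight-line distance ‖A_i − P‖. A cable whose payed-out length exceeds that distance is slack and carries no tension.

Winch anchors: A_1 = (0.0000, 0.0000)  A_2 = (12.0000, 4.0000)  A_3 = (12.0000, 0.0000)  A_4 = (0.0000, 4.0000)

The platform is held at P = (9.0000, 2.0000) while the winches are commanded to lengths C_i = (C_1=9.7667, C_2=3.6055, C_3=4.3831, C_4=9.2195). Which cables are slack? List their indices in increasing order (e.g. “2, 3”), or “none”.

1, 3

i=1: geometric 9.2195 vs commanded 9.7667 ⇒ slack
i=2: geometric 3.6056 vs commanded 3.6055 ⇒ taut
i=3: geometric 3.6056 vs commanded 4.3831 ⇒ slack
i=4: geometric 9.2195 vs commanded 9.2195 ⇒ taut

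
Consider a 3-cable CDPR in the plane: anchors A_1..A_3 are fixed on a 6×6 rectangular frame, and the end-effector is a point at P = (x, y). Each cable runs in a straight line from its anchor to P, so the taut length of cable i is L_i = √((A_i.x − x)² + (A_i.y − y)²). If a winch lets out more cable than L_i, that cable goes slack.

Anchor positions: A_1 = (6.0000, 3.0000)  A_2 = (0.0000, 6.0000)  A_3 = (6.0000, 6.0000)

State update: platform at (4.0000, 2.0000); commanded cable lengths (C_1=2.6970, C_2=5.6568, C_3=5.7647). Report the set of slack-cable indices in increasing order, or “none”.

1, 3

cable 1: √((2.0000)²+(1.0000)²)=2.2361, C_1=2.6970: slack
cable 2: √((-4.0000)²+(4.0000)²)=5.6569, C_2=5.6568: taut
cable 3: √((2.0000)²+(4.0000)²)=4.4721, C_3=5.7647: slack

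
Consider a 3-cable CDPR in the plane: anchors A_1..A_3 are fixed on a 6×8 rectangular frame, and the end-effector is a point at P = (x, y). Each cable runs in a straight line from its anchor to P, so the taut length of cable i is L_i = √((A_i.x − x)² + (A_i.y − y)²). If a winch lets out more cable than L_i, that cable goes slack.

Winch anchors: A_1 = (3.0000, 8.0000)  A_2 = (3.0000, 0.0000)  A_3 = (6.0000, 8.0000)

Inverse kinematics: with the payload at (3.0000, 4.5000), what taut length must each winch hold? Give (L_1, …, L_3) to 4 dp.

(3.5000, 4.5000, 4.6098)

L_1 = √((3.0000−3.0000)² + (8.0000−4.5000)²) = 3.5000
L_2 = √((3.0000−3.0000)² + (0.0000−4.5000)²) = 4.5000
L_3 = √((6.0000−3.0000)² + (8.0000−4.5000)²) = 4.6098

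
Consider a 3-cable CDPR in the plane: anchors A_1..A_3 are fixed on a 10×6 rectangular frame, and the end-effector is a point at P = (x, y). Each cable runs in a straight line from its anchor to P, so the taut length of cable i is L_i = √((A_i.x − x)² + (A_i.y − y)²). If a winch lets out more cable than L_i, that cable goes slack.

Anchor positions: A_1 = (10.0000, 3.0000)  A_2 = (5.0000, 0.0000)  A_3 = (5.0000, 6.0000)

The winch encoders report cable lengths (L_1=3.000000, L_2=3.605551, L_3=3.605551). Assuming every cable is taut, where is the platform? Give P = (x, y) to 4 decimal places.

(7.0000, 3.0000)

expand ‖A_i−P‖²=L_i² and subtract eq 1 (c_i ≔ ‖A_i‖²−L_i²)
c_1 = 100.0000+9.0000−9.0000 = 100.0000
eq1−eq2 → [10.0000  6.0000]·P = 88.0000
eq1−eq3 → [10.0000  -6.0000]·P = 52.0000
2×2 solve → P = (7.0000, 3.0000)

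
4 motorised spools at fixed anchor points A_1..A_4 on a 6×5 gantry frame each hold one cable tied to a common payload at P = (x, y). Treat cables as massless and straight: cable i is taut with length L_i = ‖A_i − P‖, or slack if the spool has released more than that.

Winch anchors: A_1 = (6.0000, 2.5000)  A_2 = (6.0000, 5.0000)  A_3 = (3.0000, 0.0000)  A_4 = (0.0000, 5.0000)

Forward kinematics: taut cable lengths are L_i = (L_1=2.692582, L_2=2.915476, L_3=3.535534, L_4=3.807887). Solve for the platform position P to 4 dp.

(3.5000, 3.5000)

circle eqns → linear via eq_j − eq_1; set q_j = A_j·A_j − L_j²
q_1 = 36.0000+6.2500−7.2500 = 35.0000
0.0000·x − 5.0000·y = q_1−q_2 = -17.5000
6.0000·x + 5.0000·y = q_1−q_3 = 38.5000
12.0000·x − 5.0000·y = q_1−q_4 = 24.5000
solve first two rows → x=3.5000, y=3.5000
check cable 4: ‖A_4−P‖² = 14.5000 ≈ L_4² = 14.5000 ✓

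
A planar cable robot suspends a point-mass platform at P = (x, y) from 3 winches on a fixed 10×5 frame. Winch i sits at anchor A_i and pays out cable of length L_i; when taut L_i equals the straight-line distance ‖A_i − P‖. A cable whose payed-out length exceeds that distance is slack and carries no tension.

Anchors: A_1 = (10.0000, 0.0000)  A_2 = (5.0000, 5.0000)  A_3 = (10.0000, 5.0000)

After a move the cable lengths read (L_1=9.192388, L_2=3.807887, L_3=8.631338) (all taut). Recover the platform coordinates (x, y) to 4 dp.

each cable: (A_i−P)·(A_i−P) = L_i²; let q_i = ‖A_i‖²−L_i²
q_1 = 100.0000+0.0000−84.5000 = 15.5000
row 1: 10.0000x − 10.0000y = -20.0000  (q_2=35.5000)
row 2: 0.0000x − 10.0000y = -35.0000  (q_3=50.5000)
Cramer on rows 1–2 → x = 1.5000, y = 3.5000

(1.5000, 3.5000)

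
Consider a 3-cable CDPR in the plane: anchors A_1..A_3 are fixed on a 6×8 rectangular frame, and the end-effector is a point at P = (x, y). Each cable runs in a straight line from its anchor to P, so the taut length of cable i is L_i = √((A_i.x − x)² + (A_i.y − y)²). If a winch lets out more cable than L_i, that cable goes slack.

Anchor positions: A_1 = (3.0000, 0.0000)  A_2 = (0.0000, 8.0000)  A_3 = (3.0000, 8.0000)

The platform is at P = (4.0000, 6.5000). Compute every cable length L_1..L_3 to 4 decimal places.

(6.5765, 4.2720, 1.8028)

L_1: Δ = A_1−P = (-1.0000, -6.5000) → ‖Δ‖ = √43.2500 = 6.5765
L_2: Δ = A_2−P = (-4.0000, 1.5000) → ‖Δ‖ = √18.2500 = 4.2720
L_3: Δ = A_3−P = (-1.0000, 1.5000) → ‖Δ‖ = √3.2500 = 1.8028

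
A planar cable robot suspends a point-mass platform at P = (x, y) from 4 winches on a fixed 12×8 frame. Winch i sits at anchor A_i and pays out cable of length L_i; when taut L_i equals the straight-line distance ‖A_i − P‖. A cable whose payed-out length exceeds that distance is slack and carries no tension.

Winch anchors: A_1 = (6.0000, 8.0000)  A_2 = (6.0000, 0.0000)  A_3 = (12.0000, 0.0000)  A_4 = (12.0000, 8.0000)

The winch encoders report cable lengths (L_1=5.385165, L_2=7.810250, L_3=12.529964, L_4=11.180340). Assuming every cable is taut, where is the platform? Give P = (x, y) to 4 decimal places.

(1.0000, 6.0000)

each cable: (A_i−P)·(A_i−P) = L_i²; let q_i = ‖A_i‖²−L_i²
q_1 = 36.0000+64.0000−29.0000 = 71.0000
row 1: 0.0000x + 16.0000y = 96.0000  (q_2=-25.0000)
row 2: -12.0000x + 16.0000y = 84.0000  (q_3=-13.0000)
row 3: -12.0000x + 0.0000y = -12.0000  (q_4=83.0000)
Cramer on rows 1–2 → x = 1.0000, y = 6.0000
check cable 4: ‖A_4−P‖² = 125.0000 ≈ L_4² = 125.0000 ✓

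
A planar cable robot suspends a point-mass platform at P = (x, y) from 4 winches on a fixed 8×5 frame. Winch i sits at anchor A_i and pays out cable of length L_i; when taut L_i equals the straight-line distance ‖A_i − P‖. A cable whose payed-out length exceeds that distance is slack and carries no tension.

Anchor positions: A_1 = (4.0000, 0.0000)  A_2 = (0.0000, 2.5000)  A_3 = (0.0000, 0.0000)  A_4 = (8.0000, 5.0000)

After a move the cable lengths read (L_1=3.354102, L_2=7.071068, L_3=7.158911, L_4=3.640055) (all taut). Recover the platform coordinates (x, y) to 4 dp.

(7.0000, 1.5000)

each cable: (A_i−P)·(A_i−P) = L_i²; let c_i = ‖A_i‖²−L_i²
c_1 = 16.0000+0.0000−11.2500 = 4.7500
row 1: 8.0000x − 5.0000y = 48.5000  (c_2=-43.7500)
row 2: 8.0000x + 0.0000y = 56.0000  (c_3=-51.2500)
row 3: -8.0000x − 10.0000y = -71.0000  (c_4=75.7500)
Cramer on rows 1–2 → x = 7.0000, y = 1.5000
check cable 4: ‖A_4−P‖² = 13.2500 ≈ L_4² = 13.2500 ✓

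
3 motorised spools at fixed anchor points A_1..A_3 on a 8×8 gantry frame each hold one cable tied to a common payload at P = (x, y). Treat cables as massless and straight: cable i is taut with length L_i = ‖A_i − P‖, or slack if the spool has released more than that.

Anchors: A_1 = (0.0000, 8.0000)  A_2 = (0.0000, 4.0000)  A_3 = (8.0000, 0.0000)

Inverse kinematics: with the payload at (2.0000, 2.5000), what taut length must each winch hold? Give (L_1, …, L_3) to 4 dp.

L_1: Δ = A_1−P = (-2.0000, 5.5000) → ‖Δ‖ = √34.2500 = 5.8523
L_2: Δ = A_2−P = (-2.0000, 1.5000) → ‖Δ‖ = √6.2500 = 2.5000
L_3: Δ = A_3−P = (6.0000, -2.5000) → ‖Δ‖ = √42.2500 = 6.5000

(5.8523, 2.5000, 6.5000)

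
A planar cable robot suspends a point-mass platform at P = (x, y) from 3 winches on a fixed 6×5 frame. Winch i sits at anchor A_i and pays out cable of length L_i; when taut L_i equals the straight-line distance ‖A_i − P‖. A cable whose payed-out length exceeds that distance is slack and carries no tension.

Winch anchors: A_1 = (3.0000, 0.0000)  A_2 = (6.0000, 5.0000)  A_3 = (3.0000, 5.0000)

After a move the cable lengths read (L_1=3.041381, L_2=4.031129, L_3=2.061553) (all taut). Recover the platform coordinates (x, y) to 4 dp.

each cable: (A_i−P)·(A_i−P) = L_i²; let c_i = ‖A_i‖²−L_i²
c_1 = 9.0000+0.0000−9.2500 = -0.2500
row 1: -6.0000x − 10.0000y = -45.0000  (c_2=44.7500)
row 2: 0.0000x − 10.0000y = -30.0000  (c_3=29.7500)
Cramer on rows 1–2 → x = 2.5000, y = 3.0000

(2.5000, 3.0000)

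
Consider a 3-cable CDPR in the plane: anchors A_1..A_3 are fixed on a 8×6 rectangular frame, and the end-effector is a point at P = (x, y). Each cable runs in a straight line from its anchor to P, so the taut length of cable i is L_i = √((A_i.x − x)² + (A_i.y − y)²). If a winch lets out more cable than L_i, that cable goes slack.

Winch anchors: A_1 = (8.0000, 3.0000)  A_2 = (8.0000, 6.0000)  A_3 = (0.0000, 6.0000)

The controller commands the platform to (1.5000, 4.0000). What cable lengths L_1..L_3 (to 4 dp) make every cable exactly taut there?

(6.5765, 6.8007, 2.5000)

cable 1: Δx=6.5000, Δy=-1.0000; L_1 = √(Δx²+Δy²) = 6.5765
cable 2: Δx=6.5000, Δy=2.0000; L_2 = √(Δx²+Δy²) = 6.8007
cable 3: Δx=-1.5000, Δy=2.0000; L_3 = √(Δx²+Δy²) = 2.5000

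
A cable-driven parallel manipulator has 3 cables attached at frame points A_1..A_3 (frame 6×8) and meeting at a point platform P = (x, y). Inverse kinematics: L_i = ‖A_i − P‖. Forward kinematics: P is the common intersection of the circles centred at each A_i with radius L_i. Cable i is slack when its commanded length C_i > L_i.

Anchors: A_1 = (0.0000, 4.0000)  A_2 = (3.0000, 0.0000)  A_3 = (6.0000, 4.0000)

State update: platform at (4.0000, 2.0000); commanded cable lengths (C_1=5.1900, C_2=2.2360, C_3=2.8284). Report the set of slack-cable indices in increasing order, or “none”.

cable 1: √((-4.0000)²+(2.0000)²)=4.4721, C_1=5.1900: slack
cable 2: √((-1.0000)²+(-2.0000)²)=2.2361, C_2=2.2360: taut
cable 3: √((2.0000)²+(2.0000)²)=2.8284, C_3=2.8284: taut

1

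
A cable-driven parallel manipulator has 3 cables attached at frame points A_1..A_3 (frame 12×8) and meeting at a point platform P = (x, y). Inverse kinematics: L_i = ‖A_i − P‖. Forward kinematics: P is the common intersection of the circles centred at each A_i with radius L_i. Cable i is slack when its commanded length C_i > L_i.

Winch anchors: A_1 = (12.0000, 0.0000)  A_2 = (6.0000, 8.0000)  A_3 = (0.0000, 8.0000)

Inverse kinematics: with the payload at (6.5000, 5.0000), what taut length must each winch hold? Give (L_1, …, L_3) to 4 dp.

(7.4330, 3.0414, 7.1589)

L_1 = √((12.0000−6.5000)² + (0.0000−5.0000)²) = 7.4330
L_2 = √((6.0000−6.5000)² + (8.0000−5.0000)²) = 3.0414
L_3 = √((0.0000−6.5000)² + (8.0000−5.0000)²) = 7.1589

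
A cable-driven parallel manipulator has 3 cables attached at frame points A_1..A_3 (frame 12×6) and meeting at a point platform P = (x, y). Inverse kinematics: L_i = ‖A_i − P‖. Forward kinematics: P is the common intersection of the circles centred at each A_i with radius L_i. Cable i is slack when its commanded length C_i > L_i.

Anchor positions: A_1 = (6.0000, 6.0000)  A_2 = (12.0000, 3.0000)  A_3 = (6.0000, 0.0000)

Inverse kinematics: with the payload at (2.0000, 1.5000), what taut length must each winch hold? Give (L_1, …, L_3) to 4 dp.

(6.0208, 10.1119, 4.2720)

L_1 = √((6.0000−2.0000)² + (6.0000−1.5000)²) = 6.0208
L_2 = √((12.0000−2.0000)² + (3.0000−1.5000)²) = 10.1119
L_3 = √((6.0000−2.0000)² + (0.0000−1.5000)²) = 4.2720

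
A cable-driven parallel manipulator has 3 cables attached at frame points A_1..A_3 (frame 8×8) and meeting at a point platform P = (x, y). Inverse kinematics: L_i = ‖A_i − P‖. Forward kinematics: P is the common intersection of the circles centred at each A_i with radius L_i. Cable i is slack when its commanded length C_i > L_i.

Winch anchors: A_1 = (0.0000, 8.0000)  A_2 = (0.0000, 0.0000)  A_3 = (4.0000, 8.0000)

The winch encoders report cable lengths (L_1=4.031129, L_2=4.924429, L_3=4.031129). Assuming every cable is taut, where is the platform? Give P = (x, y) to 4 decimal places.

(2.0000, 4.5000)

expand ‖A_i−P‖²=L_i² and subtract eq 1 (c_i ≔ ‖A_i‖²−L_i²)
c_1 = 0.0000+64.0000−16.2500 = 47.7500
eq1−eq2 → [0.0000  16.0000]·P = 72.0000
eq1−eq3 → [-8.0000  0.0000]·P = -16.0000
2×2 solve → P = (2.0000, 4.5000)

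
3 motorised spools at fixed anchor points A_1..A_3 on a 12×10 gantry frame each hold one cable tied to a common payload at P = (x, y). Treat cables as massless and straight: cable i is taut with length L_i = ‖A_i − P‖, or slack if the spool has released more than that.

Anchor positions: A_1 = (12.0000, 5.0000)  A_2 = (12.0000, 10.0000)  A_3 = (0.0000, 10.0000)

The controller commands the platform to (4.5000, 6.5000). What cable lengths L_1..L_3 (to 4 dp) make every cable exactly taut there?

(7.6485, 8.2765, 5.7009)

L_1 = √((12.0000−4.5000)² + (5.0000−6.5000)²) = 7.6485
L_2 = √((12.0000−4.5000)² + (10.0000−6.5000)²) = 8.2765
L_3 = √((0.0000−4.5000)² + (10.0000−6.5000)²) = 5.7009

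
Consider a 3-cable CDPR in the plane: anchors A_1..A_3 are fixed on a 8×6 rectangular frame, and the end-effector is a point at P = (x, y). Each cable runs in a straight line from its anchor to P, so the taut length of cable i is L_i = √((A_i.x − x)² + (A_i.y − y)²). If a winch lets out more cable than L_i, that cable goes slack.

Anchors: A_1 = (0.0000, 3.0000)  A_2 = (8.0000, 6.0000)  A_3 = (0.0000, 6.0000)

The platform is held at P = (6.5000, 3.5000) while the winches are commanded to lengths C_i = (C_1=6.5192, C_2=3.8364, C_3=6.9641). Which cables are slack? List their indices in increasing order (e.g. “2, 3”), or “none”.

2

i=1: geometric 6.5192 vs commanded 6.5192 ⇒ taut
i=2: geometric 2.9155 vs commanded 3.8364 ⇒ slack
i=3: geometric 6.9642 vs commanded 6.9641 ⇒ taut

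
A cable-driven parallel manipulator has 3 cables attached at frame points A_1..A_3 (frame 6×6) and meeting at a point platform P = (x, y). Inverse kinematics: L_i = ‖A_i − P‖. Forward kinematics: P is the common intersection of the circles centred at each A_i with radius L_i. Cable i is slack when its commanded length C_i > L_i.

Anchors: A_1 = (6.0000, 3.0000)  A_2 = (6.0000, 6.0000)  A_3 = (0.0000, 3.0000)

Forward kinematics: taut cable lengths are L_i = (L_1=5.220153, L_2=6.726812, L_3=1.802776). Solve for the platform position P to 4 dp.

(1.0000, 1.5000)

each cable: (A_i−P)·(A_i−P) = L_i²; let q_i = ‖A_i‖²−L_i²
q_1 = 36.0000+9.0000−27.2500 = 17.7500
row 1: 0.0000x − 6.0000y = -9.0000  (q_2=26.7500)
row 2: 12.0000x + 0.0000y = 12.0000  (q_3=5.7500)
Cramer on rows 1–2 → x = 1.0000, y = 1.5000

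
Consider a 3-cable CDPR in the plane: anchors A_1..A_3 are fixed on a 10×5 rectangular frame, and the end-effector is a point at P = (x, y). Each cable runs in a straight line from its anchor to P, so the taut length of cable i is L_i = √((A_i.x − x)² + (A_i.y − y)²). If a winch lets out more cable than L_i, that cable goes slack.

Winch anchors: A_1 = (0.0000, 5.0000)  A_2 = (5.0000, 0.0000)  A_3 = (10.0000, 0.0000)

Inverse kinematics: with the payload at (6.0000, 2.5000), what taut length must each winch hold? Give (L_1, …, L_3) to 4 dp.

(6.5000, 2.6926, 4.7170)

L_1 = √((0.0000−6.0000)² + (5.0000−2.5000)²) = 6.5000
L_2 = √((5.0000−6.0000)² + (0.0000−2.5000)²) = 2.6926
L_3 = √((10.0000−6.0000)² + (0.0000−2.5000)²) = 4.7170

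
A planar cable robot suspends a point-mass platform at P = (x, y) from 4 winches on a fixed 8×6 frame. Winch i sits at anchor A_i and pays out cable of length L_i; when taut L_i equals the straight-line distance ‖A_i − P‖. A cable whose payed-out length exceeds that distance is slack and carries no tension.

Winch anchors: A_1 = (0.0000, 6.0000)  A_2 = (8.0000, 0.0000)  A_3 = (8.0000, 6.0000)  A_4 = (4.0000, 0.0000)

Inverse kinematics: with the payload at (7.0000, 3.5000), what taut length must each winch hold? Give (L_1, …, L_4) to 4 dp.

L_1 = √((0.0000−7.0000)² + (6.0000−3.5000)²) = 7.4330
L_2 = √((8.0000−7.0000)² + (0.0000−3.5000)²) = 3.6401
L_3 = √((8.0000−7.0000)² + (6.0000−3.5000)²) = 2.6926
L_4 = √((4.0000−7.0000)² + (0.0000−3.5000)²) = 4.6098

(7.4330, 3.6401, 2.6926, 4.6098)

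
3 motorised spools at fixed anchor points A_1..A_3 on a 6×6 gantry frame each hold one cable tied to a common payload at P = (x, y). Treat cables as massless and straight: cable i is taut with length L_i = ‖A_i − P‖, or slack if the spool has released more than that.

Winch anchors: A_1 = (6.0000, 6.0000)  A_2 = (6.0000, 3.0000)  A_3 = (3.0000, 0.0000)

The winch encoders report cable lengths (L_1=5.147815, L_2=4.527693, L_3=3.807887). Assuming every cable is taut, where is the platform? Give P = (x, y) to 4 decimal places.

expand ‖A_i−P‖²=L_i² and subtract eq 1 (c_i ≔ ‖A_i‖²−L_i²)
c_1 = 36.0000+36.0000−26.5000 = 45.5000
eq1−eq2 → [0.0000  6.0000]·P = 21.0000
eq1−eq3 → [6.0000  12.0000]·P = 51.0000
2×2 solve → P = (1.5000, 3.5000)

(1.5000, 3.5000)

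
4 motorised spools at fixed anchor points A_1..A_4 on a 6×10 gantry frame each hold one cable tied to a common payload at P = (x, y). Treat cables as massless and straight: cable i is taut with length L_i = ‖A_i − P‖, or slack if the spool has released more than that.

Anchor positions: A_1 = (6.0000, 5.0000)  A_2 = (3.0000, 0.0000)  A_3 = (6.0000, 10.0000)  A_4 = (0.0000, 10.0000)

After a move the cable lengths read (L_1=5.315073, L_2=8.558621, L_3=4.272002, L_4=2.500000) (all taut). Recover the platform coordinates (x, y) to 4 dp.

(2.0000, 8.5000)

circle eqns → linear via eq_j − eq_1; set k_j = A_j·A_j − L_j²
k_1 = 36.0000+25.0000−28.2500 = 32.7500
6.0000·x + 10.0000·y = k_1−k_2 = 97.0000
0.0000·x − 10.0000·y = k_1−k_3 = -85.0000
12.0000·x − 10.0000·y = k_1−k_4 = -61.0000
solve first two rows → x=2.0000, y=8.5000
check cable 4: ‖A_4−P‖² = 6.2500 ≈ L_4² = 6.2500 ✓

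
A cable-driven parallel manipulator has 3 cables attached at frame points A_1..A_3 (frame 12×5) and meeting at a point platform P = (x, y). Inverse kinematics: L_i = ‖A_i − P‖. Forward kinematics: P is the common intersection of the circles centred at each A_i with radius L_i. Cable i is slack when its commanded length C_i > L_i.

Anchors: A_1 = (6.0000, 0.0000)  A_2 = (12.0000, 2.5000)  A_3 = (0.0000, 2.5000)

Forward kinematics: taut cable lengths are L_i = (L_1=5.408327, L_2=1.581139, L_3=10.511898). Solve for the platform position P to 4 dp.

each cable: (A_i−P)·(A_i−P) = L_i²; let c_i = ‖A_i‖²−L_i²
c_1 = 36.0000+0.0000−29.2500 = 6.7500
row 1: -12.0000x − 5.0000y = -141.0000  (c_2=147.7500)
row 2: 12.0000x − 5.0000y = 111.0000  (c_3=-104.2500)
Cramer on rows 1–2 → x = 10.5000, y = 3.0000

(10.5000, 3.0000)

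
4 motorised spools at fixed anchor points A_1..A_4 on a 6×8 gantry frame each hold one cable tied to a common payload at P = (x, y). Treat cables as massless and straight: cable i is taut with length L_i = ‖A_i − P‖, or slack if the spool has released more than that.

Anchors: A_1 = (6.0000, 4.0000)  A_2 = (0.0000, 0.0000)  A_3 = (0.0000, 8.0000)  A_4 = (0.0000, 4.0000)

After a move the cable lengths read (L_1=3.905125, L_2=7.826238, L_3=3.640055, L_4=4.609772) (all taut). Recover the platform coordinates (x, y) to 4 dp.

(3.5000, 7.0000)

expand ‖A_i−P‖²=L_i² and subtract eq 1 (c_i ≔ ‖A_i‖²−L_i²)
c_1 = 36.0000+16.0000−15.2500 = 36.7500
eq1−eq2 → [12.0000  8.0000]·P = 98.0000
eq1−eq3 → [12.0000  -8.0000]·P = -14.0000
eq1−eq4 → [12.0000  0.0000]·P = 42.0000
2×2 solve → P = (3.5000, 7.0000)
check cable 4: ‖A_4−P‖² = 21.2500 ≈ L_4² = 21.2500 ✓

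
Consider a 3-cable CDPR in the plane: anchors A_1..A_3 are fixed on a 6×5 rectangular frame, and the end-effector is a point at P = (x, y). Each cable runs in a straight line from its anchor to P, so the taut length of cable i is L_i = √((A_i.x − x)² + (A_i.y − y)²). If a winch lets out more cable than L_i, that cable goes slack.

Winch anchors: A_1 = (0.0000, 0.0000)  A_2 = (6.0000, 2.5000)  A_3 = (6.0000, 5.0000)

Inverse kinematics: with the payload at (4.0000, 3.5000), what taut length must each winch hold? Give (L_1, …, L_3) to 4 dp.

(5.3151, 2.2361, 2.5000)

L_1: Δ = A_1−P = (-4.0000, -3.5000) → ‖Δ‖ = √28.2500 = 5.3151
L_2: Δ = A_2−P = (2.0000, -1.0000) → ‖Δ‖ = √5.0000 = 2.2361
L_3: Δ = A_3−P = (2.0000, 1.5000) → ‖Δ‖ = √6.2500 = 2.5000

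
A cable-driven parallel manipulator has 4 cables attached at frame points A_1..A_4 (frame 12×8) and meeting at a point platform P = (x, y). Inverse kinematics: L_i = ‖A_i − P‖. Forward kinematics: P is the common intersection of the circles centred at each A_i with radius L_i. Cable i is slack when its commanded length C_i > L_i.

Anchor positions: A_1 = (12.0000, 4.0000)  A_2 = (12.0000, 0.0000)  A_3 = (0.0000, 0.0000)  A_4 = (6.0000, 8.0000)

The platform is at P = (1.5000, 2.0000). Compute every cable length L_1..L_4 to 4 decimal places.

L_1: Δ = A_1−P = (10.5000, 2.0000) → ‖Δ‖ = √114.2500 = 10.6888
L_2: Δ = A_2−P = (10.5000, -2.0000) → ‖Δ‖ = √114.2500 = 10.6888
L_3: Δ = A_3−P = (-1.5000, -2.0000) → ‖Δ‖ = √6.2500 = 2.5000
L_4: Δ = A_4−P = (4.5000, 6.0000) → ‖Δ‖ = √56.2500 = 7.5000

(10.6888, 10.6888, 2.5000, 7.5000)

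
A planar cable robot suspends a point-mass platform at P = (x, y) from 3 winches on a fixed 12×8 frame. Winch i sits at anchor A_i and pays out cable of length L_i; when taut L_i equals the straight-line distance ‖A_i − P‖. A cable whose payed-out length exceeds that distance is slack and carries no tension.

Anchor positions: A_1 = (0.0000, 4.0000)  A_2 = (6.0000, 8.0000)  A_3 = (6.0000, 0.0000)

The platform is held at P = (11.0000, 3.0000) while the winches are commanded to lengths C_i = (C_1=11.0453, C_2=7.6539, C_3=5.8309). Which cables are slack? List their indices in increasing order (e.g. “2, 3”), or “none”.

cable 1: L_1 = ‖A_1−P‖ = 11.0454;  C_1 = 11.0453 → taut
cable 2: L_2 = ‖A_2−P‖ = 7.0711;  C_2 = 7.6539 → slack
cable 3: L_3 = ‖A_3−P‖ = 5.8310;  C_3 = 5.8309 → taut

2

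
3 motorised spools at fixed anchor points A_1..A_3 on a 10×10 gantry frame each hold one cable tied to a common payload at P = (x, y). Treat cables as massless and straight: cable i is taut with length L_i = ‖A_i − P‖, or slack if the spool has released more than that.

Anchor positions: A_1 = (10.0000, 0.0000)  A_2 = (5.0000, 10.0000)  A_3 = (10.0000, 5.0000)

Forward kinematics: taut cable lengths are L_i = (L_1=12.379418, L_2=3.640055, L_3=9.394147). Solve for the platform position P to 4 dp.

each cable: (A_i−P)·(A_i−P) = L_i²; let k_i = ‖A_i‖²−L_i²
k_1 = 100.0000+0.0000−153.2500 = -53.2500
row 1: 10.0000x − 20.0000y = -165.0000  (k_2=111.7500)
row 2: 0.0000x − 10.0000y = -90.0000  (k_3=36.7500)
Cramer on rows 1–2 → x = 1.5000, y = 9.0000

(1.5000, 9.0000)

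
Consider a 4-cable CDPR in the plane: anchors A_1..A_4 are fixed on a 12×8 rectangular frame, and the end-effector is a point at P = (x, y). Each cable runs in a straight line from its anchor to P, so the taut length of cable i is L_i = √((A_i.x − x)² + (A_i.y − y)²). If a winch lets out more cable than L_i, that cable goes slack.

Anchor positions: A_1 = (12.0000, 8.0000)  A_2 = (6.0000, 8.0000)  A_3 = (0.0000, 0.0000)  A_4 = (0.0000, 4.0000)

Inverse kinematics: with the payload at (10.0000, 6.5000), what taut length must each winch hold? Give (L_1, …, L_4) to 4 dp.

(2.5000, 4.2720, 11.9269, 10.3078)

cable 1: Δx=2.0000, Δy=1.5000; L_1 = √(Δx²+Δy²) = 2.5000
cable 2: Δx=-4.0000, Δy=1.5000; L_2 = √(Δx²+Δy²) = 4.2720
cable 3: Δx=-10.0000, Δy=-6.5000; L_3 = √(Δx²+Δy²) = 11.9269
cable 4: Δx=-10.0000, Δy=-2.5000; L_4 = √(Δx²+Δy²) = 10.3078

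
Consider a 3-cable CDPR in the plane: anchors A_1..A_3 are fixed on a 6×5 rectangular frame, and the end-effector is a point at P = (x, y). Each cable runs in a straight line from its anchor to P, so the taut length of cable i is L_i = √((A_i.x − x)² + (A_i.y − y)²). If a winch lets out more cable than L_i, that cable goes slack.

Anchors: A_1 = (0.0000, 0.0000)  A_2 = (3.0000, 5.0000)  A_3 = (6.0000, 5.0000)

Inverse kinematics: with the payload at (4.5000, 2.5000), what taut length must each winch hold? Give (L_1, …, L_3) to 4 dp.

L_1 = √((0.0000−4.5000)² + (0.0000−2.5000)²) = 5.1478
L_2 = √((3.0000−4.5000)² + (5.0000−2.5000)²) = 2.9155
L_3 = √((6.0000−4.5000)² + (5.0000−2.5000)²) = 2.9155

(5.1478, 2.9155, 2.9155)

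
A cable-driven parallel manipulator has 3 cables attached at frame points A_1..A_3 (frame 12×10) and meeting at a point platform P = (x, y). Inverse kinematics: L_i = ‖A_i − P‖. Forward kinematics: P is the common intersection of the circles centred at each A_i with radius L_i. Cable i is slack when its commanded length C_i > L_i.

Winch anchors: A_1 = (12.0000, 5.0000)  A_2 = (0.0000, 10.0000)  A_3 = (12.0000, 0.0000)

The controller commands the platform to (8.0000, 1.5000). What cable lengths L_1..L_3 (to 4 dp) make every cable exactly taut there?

L_1: Δ = A_1−P = (4.0000, 3.5000) → ‖Δ‖ = √28.2500 = 5.3151
L_2: Δ = A_2−P = (-8.0000, 8.5000) → ‖Δ‖ = √136.2500 = 11.6726
L_3: Δ = A_3−P = (4.0000, -1.5000) → ‖Δ‖ = √18.2500 = 4.2720

(5.3151, 11.6726, 4.2720)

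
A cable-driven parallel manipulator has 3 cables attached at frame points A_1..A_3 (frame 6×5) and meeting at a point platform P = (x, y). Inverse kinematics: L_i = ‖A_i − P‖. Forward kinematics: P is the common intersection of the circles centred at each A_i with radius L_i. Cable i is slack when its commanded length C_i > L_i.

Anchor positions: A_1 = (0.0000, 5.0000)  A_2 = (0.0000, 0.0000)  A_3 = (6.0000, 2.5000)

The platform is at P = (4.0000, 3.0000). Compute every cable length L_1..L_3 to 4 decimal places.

L_1: Δ = A_1−P = (-4.0000, 2.0000) → ‖Δ‖ = √20.0000 = 4.4721
L_2: Δ = A_2−P = (-4.0000, -3.0000) → ‖Δ‖ = √25.0000 = 5.0000
L_3: Δ = A_3−P = (2.0000, -0.5000) → ‖Δ‖ = √4.2500 = 2.0616

(4.4721, 5.0000, 2.0616)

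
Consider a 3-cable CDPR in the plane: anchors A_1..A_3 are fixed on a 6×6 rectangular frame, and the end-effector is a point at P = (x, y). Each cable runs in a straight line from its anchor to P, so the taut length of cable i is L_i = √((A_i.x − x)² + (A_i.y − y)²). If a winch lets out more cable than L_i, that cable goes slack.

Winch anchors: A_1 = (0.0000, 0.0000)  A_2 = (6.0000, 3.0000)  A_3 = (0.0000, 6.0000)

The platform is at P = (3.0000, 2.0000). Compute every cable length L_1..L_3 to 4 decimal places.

(3.6056, 3.1623, 5.0000)

L_1: Δ = A_1−P = (-3.0000, -2.0000) → ‖Δ‖ = √13.0000 = 3.6056
L_2: Δ = A_2−P = (3.0000, 1.0000) → ‖Δ‖ = √10.0000 = 3.1623
L_3: Δ = A_3−P = (-3.0000, 4.0000) → ‖Δ‖ = √25.0000 = 5.0000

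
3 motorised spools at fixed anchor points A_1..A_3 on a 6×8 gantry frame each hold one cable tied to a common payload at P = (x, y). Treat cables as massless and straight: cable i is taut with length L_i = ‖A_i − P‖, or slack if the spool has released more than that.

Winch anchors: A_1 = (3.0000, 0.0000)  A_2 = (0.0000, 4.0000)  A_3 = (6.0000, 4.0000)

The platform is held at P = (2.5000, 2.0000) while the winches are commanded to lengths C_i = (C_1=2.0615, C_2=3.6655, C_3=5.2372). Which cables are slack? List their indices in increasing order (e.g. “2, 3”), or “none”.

cable 1: L_1 = ‖A_1−P‖ = 2.0616;  C_1 = 2.0615 → taut
cable 2: L_2 = ‖A_2−P‖ = 3.2016;  C_2 = 3.6655 → slack
cable 3: L_3 = ‖A_3−P‖ = 4.0311;  C_3 = 5.2372 → slack

2, 3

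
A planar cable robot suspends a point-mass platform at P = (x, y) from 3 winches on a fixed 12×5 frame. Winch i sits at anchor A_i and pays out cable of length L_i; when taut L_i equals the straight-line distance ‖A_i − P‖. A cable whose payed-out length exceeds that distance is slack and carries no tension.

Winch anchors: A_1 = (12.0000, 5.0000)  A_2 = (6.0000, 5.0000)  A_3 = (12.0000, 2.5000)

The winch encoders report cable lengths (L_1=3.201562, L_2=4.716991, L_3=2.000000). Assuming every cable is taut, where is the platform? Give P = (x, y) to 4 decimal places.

(10.0000, 2.5000)

expand ‖A_i−P‖²=L_i² and subtract eq 1 (k_i ≔ ‖A_i‖²−L_i²)
k_1 = 144.0000+25.0000−10.2500 = 158.7500
eq1−eq2 → [12.0000  0.0000]·P = 120.0000
eq1−eq3 → [0.0000  5.0000]·P = 12.5000
2×2 solve → P = (10.0000, 2.5000)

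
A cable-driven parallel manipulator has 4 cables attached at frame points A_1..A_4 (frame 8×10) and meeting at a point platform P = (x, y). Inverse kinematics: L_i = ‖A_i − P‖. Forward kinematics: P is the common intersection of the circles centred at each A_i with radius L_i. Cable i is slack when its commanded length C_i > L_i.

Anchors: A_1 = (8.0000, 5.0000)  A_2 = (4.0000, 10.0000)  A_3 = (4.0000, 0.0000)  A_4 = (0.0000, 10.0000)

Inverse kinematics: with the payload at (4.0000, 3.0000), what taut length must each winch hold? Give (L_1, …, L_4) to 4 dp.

(4.4721, 7.0000, 3.0000, 8.0623)

cable 1: Δx=4.0000, Δy=2.0000; L_1 = √(Δx²+Δy²) = 4.4721
cable 2: Δx=0.0000, Δy=7.0000; L_2 = √(Δx²+Δy²) = 7.0000
cable 3: Δx=0.0000, Δy=-3.0000; L_3 = √(Δx²+Δy²) = 3.0000
cable 4: Δx=-4.0000, Δy=7.0000; L_4 = √(Δx²+Δy²) = 8.0623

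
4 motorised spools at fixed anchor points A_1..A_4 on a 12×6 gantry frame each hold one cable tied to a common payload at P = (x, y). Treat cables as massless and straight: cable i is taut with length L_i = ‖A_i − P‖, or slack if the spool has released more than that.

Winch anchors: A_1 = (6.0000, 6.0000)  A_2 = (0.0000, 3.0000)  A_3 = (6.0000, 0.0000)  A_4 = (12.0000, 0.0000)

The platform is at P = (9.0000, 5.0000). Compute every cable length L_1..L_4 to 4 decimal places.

L_1: Δ = A_1−P = (-3.0000, 1.0000) → ‖Δ‖ = √10.0000 = 3.1623
L_2: Δ = A_2−P = (-9.0000, -2.0000) → ‖Δ‖ = √85.0000 = 9.2195
L_3: Δ = A_3−P = (-3.0000, -5.0000) → ‖Δ‖ = √34.0000 = 5.8310
L_4: Δ = A_4−P = (3.0000, -5.0000) → ‖Δ‖ = √34.0000 = 5.8310

(3.1623, 9.2195, 5.8310, 5.8310)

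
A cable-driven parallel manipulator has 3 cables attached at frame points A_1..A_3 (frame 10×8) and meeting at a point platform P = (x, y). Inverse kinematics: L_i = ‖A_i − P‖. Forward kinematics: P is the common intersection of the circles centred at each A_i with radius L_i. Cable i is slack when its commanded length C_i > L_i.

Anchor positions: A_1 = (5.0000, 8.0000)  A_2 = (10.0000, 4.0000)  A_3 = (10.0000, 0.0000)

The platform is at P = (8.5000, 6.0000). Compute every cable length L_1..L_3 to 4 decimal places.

(4.0311, 2.5000, 6.1847)

L_1 = √((5.0000−8.5000)² + (8.0000−6.0000)²) = 4.0311
L_2 = √((10.0000−8.5000)² + (4.0000−6.0000)²) = 2.5000
L_3 = √((10.0000−8.5000)² + (0.0000−6.0000)²) = 6.1847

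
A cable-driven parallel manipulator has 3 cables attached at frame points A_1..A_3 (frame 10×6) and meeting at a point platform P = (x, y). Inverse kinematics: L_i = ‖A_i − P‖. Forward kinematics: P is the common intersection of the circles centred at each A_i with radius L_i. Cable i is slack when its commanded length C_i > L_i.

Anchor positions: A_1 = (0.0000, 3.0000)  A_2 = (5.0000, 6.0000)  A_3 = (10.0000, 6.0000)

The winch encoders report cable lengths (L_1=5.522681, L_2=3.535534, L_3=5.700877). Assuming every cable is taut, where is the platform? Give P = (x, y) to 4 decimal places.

each cable: (A_i−P)·(A_i−P) = L_i²; let c_i = ‖A_i‖²−L_i²
c_1 = 0.0000+9.0000−30.5000 = -21.5000
row 1: -10.0000x − 6.0000y = -70.0000  (c_2=48.5000)
row 2: -20.0000x − 6.0000y = -125.0000  (c_3=103.5000)
Cramer on rows 1–2 → x = 5.5000, y = 2.5000

(5.5000, 2.5000)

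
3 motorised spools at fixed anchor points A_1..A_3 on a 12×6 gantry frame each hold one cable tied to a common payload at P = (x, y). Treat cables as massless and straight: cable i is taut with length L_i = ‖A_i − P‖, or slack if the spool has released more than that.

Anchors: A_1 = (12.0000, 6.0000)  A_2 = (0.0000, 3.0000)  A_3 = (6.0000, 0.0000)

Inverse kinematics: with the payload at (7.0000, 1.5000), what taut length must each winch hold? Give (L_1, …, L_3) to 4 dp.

cable 1: Δx=5.0000, Δy=4.5000; L_1 = √(Δx²+Δy²) = 6.7268
cable 2: Δx=-7.0000, Δy=1.5000; L_2 = √(Δx²+Δy²) = 7.1589
cable 3: Δx=-1.0000, Δy=-1.5000; L_3 = √(Δx²+Δy²) = 1.8028

(6.7268, 7.1589, 1.8028)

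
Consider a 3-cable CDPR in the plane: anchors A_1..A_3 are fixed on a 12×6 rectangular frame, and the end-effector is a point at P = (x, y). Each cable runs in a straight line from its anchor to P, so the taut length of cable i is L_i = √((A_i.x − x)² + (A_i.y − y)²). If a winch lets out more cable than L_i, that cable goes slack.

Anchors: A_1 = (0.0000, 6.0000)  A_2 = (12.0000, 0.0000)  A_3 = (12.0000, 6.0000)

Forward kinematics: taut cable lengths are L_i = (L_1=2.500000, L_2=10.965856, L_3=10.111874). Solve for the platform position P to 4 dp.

expand ‖A_i−P‖²=L_i² and subtract eq 1 (k_i ≔ ‖A_i‖²−L_i²)
k_1 = 0.0000+36.0000−6.2500 = 29.7500
eq1−eq2 → [-24.0000  12.0000]·P = 6.0000
eq1−eq3 → [-24.0000  0.0000]·P = -48.0000
2×2 solve → P = (2.0000, 4.5000)

(2.0000, 4.5000)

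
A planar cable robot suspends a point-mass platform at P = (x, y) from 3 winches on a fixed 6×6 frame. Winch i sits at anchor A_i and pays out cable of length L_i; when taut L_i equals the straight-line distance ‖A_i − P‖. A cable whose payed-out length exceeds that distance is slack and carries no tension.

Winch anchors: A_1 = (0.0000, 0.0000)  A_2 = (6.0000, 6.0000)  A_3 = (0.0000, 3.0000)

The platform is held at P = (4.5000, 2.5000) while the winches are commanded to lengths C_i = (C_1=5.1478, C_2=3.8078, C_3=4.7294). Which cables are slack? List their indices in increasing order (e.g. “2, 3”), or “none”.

cable 1: √((-4.5000)²+(-2.5000)²)=5.1478, C_1=5.1478: taut
cable 2: √((1.5000)²+(3.5000)²)=3.8079, C_2=3.8078: taut
cable 3: √((-4.5000)²+(0.5000)²)=4.5277, C_3=4.7294: slack

3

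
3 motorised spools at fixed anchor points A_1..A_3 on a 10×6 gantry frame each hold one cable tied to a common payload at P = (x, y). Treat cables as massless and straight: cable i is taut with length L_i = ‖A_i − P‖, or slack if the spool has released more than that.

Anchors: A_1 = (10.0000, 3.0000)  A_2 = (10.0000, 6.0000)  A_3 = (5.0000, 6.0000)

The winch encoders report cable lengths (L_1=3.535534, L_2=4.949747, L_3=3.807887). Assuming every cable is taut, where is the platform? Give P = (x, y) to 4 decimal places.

circle eqns → linear via eq_j − eq_1; set k_j = A_j·A_j − L_j²
k_1 = 100.0000+9.0000−12.5000 = 96.5000
0.0000·x − 6.0000·y = k_1−k_2 = -15.0000
10.0000·x − 6.0000·y = k_1−k_3 = 50.0000
solve first two rows → x=6.5000, y=2.5000

(6.5000, 2.5000)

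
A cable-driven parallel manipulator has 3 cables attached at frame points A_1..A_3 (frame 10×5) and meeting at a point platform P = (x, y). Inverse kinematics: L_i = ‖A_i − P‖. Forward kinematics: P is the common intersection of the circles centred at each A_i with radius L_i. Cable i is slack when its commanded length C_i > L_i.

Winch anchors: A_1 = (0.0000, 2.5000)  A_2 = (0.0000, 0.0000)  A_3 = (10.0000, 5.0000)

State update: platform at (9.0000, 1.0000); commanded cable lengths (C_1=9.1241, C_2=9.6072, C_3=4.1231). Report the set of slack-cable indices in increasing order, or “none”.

cable 1: √((-9.0000)²+(1.5000)²)=9.1241, C_1=9.1241: taut
cable 2: √((-9.0000)²+(-1.0000)²)=9.0554, C_2=9.6072: slack
cable 3: √((1.0000)²+(4.0000)²)=4.1231, C_3=4.1231: taut

2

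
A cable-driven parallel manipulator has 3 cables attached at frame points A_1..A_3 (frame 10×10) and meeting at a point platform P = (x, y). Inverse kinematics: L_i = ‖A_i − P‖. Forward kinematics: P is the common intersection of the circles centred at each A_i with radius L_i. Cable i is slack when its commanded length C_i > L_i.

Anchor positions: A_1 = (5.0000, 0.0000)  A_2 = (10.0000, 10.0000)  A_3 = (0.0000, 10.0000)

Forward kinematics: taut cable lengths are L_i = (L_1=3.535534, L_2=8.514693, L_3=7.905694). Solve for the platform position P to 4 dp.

(4.5000, 3.5000)

circle eqns → linear via eq_j − eq_1; set c_j = A_j·A_j − L_j²
c_1 = 25.0000+0.0000−12.5000 = 12.5000
-10.0000·x − 20.0000·y = c_1−c_2 = -115.0000
10.0000·x − 20.0000·y = c_1−c_3 = -25.0000
solve first two rows → x=4.5000, y=3.5000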